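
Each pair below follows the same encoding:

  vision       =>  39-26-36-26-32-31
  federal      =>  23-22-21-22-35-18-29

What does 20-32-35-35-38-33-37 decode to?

corrupt

v is letter #22 and maps to 39: an offset of 17. Letters become their 1-based position plus 17 (so a→18, b→19, …).
Reversing it on 20-32-35-35-38-33-37: 20→(20−17)÷1=3=c, 32→(32−17)÷1=15=o, 35→(35−17)÷1=18=r, 35→(35−17)÷1=18=r, 38→(38−17)÷1=21=u, 33→(33−17)÷1=16=p, 37→(37−17)÷1=20=t.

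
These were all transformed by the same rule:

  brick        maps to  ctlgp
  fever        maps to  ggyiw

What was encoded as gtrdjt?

Each letter shifts forward by (position + 1), i.e. 1, 2, 3, … — the shift grows by one for each successive letter.
Reversing it on gtrdjt: g−1=f, t−2=r, r−3=o, d−4=z, j−5=e, t−6=n.

frozen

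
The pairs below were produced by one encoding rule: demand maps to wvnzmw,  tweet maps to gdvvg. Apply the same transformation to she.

hsv

Each pair mirrors across the alphabet (d↔w, e↔v, m↔n): positions sum to 25. Letters are reflected about the middle of the alphabet (position → 25−position): Atbash.
On she: s↔h, h↔s, e↔v.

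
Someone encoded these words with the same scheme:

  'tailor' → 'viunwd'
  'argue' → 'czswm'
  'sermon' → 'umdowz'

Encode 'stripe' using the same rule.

Shifts by position in tailor: pos 0: t→v (+2), pos 1: a→i (+8), pos 2: i→u (+12), pos 3: l→n (+2), pos 4: o→w (+8), pos 5: r→d (+12) — repeating every 3. A repeating key of period 3 is used — shifts +2, +8, +12 over and over.
For stripe: s+2=u, t+8=b, r+12=d, i+2=k, p+8=x, e+12=q.

ubdkxq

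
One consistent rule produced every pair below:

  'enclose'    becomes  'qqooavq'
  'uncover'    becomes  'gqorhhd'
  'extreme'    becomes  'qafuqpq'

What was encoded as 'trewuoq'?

hostile

Shifts by position in enclose: pos 0: e→q (+12), pos 1: n→q (+3), pos 2: c→o (+12), pos 3: l→o (+3) — repeating every 2. The shifts repeat in a cycle of length 2: positions 0,1,… shift by +12, +3, then the pattern repeats.
Reversing it on trewuoq: t−12=h, r−3=o, e−12=s, w−3=t, u−12=i, o−3=l, q−12=e.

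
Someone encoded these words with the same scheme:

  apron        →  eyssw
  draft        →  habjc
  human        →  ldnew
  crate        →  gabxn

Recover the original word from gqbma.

Shifts by position in apron: pos 0: a→e (+4), pos 1: p→y (+9), pos 2: r→s (+1), pos 3: o→s (+4), pos 4: n→w (+9) — repeating every 3. The shifts repeat in a cycle of length 3: positions 0,1,… shift by +4, +9, +1, then the pattern repeats.
Decoding gqbma: g−4=c, q−9=h, b−1=a, m−4=i, a−9=r.

chair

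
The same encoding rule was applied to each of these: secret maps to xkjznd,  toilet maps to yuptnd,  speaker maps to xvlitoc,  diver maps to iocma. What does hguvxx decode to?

cannon

In secret: s→x is +5, e→k is +6, c→j is +7, r→z is +8 — the shift increases by 1 each position. The shift increases by 1 at each position, starting from +5: 5, 6, 7, ….
Decoding hguvxx: h−5=c, g−6=a, u−7=n, v−8=n, x−9=o, x−10=n.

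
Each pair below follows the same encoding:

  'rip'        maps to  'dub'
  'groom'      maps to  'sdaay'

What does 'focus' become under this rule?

raoge

This is a Caesar cipher with shift 12.
On focus: f+12=r, o+12=a, c+12=o, u+12=g, s+12=e.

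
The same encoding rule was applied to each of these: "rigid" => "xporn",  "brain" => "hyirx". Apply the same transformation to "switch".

In rigid: r→x is +6, i→p is +7, g→o is +8, i→r is +9 — the shift increases by 1 each position. The shift increases by 1 at each position, starting from +6: 6, 7, 8, ….
Applying it to switch: s+6=y, w+7=d, i+8=q, t+9=c, c+10=m, h+11=s.

ydqcms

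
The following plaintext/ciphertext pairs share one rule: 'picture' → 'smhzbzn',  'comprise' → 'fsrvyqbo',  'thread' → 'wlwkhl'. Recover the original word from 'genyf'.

daisy

Each letter shifts forward by (position + 3), i.e. 3, 4, 5, … — the shift grows by one for each successive letter.
Reversing it on genyf: g−3=d, e−4=a, n−5=i, y−6=s, f−7=y.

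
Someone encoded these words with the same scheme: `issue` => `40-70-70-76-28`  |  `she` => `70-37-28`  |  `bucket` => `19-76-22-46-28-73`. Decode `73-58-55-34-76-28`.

i(#9)→40 and s(#19)→70: differences scale by 3, so n = 3·pos + 13. The formula is n = 3×(alphabet index, a=1) + 13.
Reversing it on 73-58-55-34-76-28: 73→(73−13)÷3=20=t, 58→(58−13)÷3=15=o, 55→(55−13)÷3=14=n, 34→(34−13)÷3=7=g, 76→(76−13)÷3=21=u, 28→(28−13)÷3=5=e.

tongue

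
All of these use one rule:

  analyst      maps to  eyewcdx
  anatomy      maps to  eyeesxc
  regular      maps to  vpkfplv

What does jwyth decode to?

Shifts by position in analyst: pos 0: a→e (+4), pos 1: n→y (+11), pos 2: a→e (+4), pos 3: l→w (+11) — repeating every 2. The shifts repeat in a cycle of length 2: positions 0,1,… shift by +4, +11, then the pattern repeats.
Reversing it on jwyth: j−4=f, w−11=l, y−4=u, t−11=i, h−4=d.

fluid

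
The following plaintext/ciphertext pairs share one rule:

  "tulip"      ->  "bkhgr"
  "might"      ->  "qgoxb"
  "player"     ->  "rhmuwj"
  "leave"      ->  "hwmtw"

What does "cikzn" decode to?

t(19)→b(1) and u(20)→k(10) fit y≡9x+12 (mod 26); the inverse of 9 mod 26 is 3. Each letter's alphabet position (a=0..z=25) is mapped through 9·x+12 mod 26 — an affine cipher.
Undoing it on cikzn: c(2)→3·(2−12)≡22=w; i(8)→3·(8−12)≡14=o; k(10)→3·(10−12)≡20=u; z(25)→3·(25−12)≡13=n; n(13)→3·(13−12)≡3=d (all mod 26).

wound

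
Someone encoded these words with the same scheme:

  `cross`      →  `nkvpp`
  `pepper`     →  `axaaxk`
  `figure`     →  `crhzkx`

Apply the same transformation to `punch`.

azqnm

c(2)→n(13) and r(17)→k(10) fit y≡5x+3 (mod 26); the inverse of 5 mod 26 is 21. Treating letters as 0–25, the rule is x ↦ 5x + 3 (mod 26).
On punch: p(15)→5·15+3≡0=a; u(20)→5·20+3≡25=z; n(13)→5·13+3≡16=q; c(2)→5·2+3≡13=n; h(7)→5·7+3≡12=m (all mod 26).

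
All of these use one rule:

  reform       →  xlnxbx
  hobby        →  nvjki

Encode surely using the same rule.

In reform: r→x is +6, e→l is +7, f→n is +8, o→x is +9 — the shift increases by 1 each position. The shift increases by 1 at each position, starting from +6: 6, 7, 8, ….
On surely: s+6=y, u+7=b, r+8=z, e+9=n, l+10=v, y+11=j.

ybznvj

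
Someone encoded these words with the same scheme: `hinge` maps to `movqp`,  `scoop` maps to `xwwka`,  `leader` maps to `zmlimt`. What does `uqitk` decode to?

claim

The word is reversed, then every letter is shifted forward by 8.
Reversing it on uqitk: shift back: u−8=m, q−8=i, i−8=a, t−8=l, k−8=c → mialc; then reverse → claim.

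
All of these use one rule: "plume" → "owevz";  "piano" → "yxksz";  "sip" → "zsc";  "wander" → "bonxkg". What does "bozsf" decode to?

The output letters match the input read backwards, each shifted +10: plume reversed is emulp. The word is reversed, then every letter is shifted forward by 10.
Decoding bozsf: shift back: b−10=r, o−10=e, z−10=p, s−10=i, f−10=v → repiv; then reverse → viper.

viper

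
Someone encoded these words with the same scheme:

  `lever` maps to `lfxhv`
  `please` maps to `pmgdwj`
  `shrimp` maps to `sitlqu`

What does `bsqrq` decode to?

broom

The shift increases by 1 at each position, starting from +0: 0, 1, 2, ….
Reversing it on bsqrq: b−0=b, s−1=r, q−2=o, r−3=o, q−4=m.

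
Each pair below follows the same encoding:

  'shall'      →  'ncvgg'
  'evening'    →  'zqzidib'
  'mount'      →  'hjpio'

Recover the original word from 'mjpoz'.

Compare letters: s→n is +21, h→c is +21, a→v is +21 — a constant shift. Every letter moves 21 places later in the alphabet, wrapping around z→a.
Decoding mjpoz: m−21=r, j−21=o, p−21=u, o−21=t, z−21=e.

route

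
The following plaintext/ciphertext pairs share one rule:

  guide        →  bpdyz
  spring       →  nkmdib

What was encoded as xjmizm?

corner

Compare letters: g→b is +21, u→p is +21, i→d is +21 — a constant shift. This is a Caesar cipher with shift 21.
Reversing it on xjmizm: x−21=c, j−21=o, m−21=r, i−21=n, z−21=e, m−21=r.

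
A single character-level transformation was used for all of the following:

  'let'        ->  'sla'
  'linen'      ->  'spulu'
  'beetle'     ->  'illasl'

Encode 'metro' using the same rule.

Compare letters: l→s is +7, e→l is +7, t→a is +7 — a constant shift. It's a constant shift of +7 (ROT7).
On metro: m+7=t, e+7=l, t+7=a, r+7=y, o+7=v.

tlayv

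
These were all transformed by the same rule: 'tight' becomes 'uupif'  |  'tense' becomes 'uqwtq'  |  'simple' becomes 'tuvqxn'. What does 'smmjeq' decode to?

radish

Shifts by position in tight: pos 0: t→u (+1), pos 1: i→u (+12), pos 2: g→p (+9), pos 3: h→i (+1), pos 4: t→f (+12) — repeating every 3. The shifts repeat in a cycle of length 3: positions 0,1,… shift by +1, +12, +9, then the pattern repeats.
Reversing it on smmjeq: s−1=r, m−12=a, m−9=d, j−1=i, e−12=s, q−9=h.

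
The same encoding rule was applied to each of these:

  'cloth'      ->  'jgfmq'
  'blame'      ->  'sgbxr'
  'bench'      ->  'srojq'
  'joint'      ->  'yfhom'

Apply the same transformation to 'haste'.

qbvmr

c(2)→j(9) and l(11)→g(6) fit y≡17x+1 (mod 26); the inverse of 17 mod 26 is 23. Treating letters as 0–25, the rule is x ↦ 17x + 1 (mod 26).
Applying it to haste: h(7)→17·7+1≡16=q; a(0)→17·0+1≡1=b; s(18)→17·18+1≡21=v; t(19)→17·19+1≡12=m; e(4)→17·4+1≡17=r (all mod 26).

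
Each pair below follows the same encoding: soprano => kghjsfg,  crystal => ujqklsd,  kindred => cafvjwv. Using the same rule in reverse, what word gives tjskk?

Compare letters: s→k is +18, o→g is +18, p→h is +18 — a constant shift. This is a Caesar cipher with shift 18.
Decoding tjskk: t−18=b, j−18=r, s−18=a, k−18=s, k−18=s.

brass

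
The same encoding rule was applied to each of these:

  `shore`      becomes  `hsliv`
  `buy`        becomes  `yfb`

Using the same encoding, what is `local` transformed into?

olxzo

This is the alphabet-reversal cipher (Atbash): a becomes z, b becomes y, etc.
For local: l↔o, o↔l, c↔x, a↔z, l↔o.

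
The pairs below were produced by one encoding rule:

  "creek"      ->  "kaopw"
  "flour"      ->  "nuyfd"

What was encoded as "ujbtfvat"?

maritime

In creek: c→k is +8, r→a is +9, e→o is +10, e→p is +11 — the shift increases by 1 each position. The shift increases by 1 at each position, starting from +8: 8, 9, 10, ….
Undoing it on ujbtfvat: u−8=m, j−9=a, b−10=r, t−11=i, f−12=t, v−13=i, a−14=m, t−15=e.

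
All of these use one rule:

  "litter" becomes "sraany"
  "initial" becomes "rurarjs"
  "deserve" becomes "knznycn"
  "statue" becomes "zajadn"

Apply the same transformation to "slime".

zsrtn

The shift depends on letter class: consonant l→s is +7, but vowel i→r is +9. The rule splits by letter class: vowels +9, consonants +7.
Applying it to slime: s(cons)+7=z, l(cons)+7=s, i(vowel)+9=r, m(cons)+7=t, e(vowel)+9=n.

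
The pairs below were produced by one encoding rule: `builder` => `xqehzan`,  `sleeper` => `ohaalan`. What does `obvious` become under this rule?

kxrekqo

This is a Caesar cipher with shift 22.
Applying it to obvious: o+22=k, b+22=x, v+22=r, i+22=e, o+22=k, u+22=q, s+22=o.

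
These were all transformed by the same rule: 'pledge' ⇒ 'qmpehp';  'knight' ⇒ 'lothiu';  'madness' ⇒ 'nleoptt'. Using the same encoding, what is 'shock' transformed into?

The shift depends on letter class: consonant p→q is +1, but vowel e→p is +11. Vowels shift forward by 11 and consonants shift forward by 1.
For shock: s(cons)+1=t, h(cons)+1=i, o(vowel)+11=z, c(cons)+1=d, k(cons)+1=l.

tizdl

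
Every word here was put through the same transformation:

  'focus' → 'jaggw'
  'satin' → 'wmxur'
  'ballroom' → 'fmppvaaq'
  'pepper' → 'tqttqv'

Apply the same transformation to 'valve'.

zmpzq

The shift depends on letter class: consonant f→j is +4, but vowel o→a is +12. Two shifts are in play — +12 for a/e/i/o/u, +4 for every other letter.
On valve: v(cons)+4=z, a(vowel)+12=m, l(cons)+4=p, v(cons)+4=z, e(vowel)+12=q.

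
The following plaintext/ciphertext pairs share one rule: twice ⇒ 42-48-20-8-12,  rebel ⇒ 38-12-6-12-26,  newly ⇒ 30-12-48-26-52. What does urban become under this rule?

44-38-6-4-30

With a=1..z=26, the number is 2·pos + 2.
Applying it to urban: u=21→44, r=18→38, b=2→6, a=1→4, n=14→30.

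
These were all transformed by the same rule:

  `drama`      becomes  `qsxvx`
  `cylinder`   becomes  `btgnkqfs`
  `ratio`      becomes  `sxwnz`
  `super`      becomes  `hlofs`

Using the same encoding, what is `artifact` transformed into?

d(3)→q(16) and r(17)→s(18) fit y≡15x+23 (mod 26); the inverse of 15 mod 26 is 7. Each letter's alphabet position (a=0..z=25) is mapped through 15·x+23 mod 26 — an affine cipher.
Applying it to artifact: a(0)→15·0+23≡23=x; r(17)→15·17+23≡18=s; t(19)→15·19+23≡22=w; i(8)→15·8+23≡13=n; f(5)→15·5+23≡20=u; a(0)→15·0+23≡23=x; c(2)→15·2+23≡1=b; t(19)→15·19+23≡22=w (all mod 26).

xswnuxbw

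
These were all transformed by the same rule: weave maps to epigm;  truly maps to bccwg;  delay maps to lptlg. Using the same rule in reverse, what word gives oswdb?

Shifts by position in weave: pos 0: w→e (+8), pos 1: e→p (+11), pos 2: a→i (+8), pos 3: v→g (+11) — repeating every 2. A repeating key of period 2 is used — shifts +8, +11 over and over.
Decoding oswdb: o−8=g, s−11=h, w−8=o, d−11=s, b−8=t.

ghost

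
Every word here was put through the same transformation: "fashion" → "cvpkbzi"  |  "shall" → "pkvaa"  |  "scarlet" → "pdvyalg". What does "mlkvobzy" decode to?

f(5)→c(2) and a(0)→v(21) fit y≡17x+21 (mod 26); the inverse of 17 mod 26 is 23. Treating letters as 0–25, the rule is x ↦ 17x + 21 (mod 26).
Decoding mlkvobzy: m(12)→23·(12−21)≡1=b; l(11)→23·(11−21)≡4=e; k(10)→23·(10−21)≡7=h; v(21)→23·(21−21)≡0=a; o(14)→23·(14−21)≡21=v; b(1)→23·(1−21)≡8=i; z(25)→23·(25−21)≡14=o; y(24)→23·(24−21)≡17=r (all mod 26).

behavior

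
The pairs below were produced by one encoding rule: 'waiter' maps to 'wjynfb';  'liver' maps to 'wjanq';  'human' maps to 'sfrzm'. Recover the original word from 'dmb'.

The output letters match the input read backwards, each shifted +5: waiter reversed is retiaw. Read the word backwards and shift each letter +5.
Reversing it on dmb: shift back: d−5=y, m−5=h, b−5=w → yhw; then reverse → why.

why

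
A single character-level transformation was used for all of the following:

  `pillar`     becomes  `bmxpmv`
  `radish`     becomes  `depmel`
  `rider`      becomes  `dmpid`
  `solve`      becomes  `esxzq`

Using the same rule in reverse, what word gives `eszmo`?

Shifts by position in pillar: pos 0: p→b (+12), pos 1: i→m (+4), pos 2: l→x (+12), pos 3: l→p (+4) — repeating every 2. It's a Vigenère-style cipher with numeric key [12,4]: position i shifts by key[i mod 2].
Decoding eszmo: e−12=s, s−4=o, z−12=n, m−4=i, o−12=c.

sonic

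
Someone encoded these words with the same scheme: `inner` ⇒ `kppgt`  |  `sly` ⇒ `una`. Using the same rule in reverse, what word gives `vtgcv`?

This is a Caesar cipher with shift 2.
Undoing it on vtgcv: v−2=t, t−2=r, g−2=e, c−2=a, v−2=t.

treat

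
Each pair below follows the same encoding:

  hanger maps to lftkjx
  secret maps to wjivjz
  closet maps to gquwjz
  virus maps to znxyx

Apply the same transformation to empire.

irvmwk

Shifts by position in hanger: pos 0: h→l (+4), pos 1: a→f (+5), pos 2: n→t (+6), pos 3: g→k (+4), pos 4: e→j (+5), pos 5: r→x (+6) — repeating every 3. A repeating key of period 3 is used — shifts +4, +5, +6 over and over.
For empire: e+4=i, m+5=r, p+6=v, i+4=m, r+5=w, e+6=k.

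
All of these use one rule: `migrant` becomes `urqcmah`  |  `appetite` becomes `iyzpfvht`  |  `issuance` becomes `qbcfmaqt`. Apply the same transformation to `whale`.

In migrant: m→u is +8, i→r is +9, g→q is +10, r→c is +11 — the shift increases by 1 each position. Letter i (0-indexed) is shifted by i+8, so successive shifts are 8, 9, 10, ….
Applying it to whale: w+8=e, h+9=q, a+10=k, l+11=w, e+12=q.

eqkwq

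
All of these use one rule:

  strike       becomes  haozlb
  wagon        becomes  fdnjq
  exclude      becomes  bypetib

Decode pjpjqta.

s(18)→h(7) and t(19)→a(0) fit y≡19x+3 (mod 26); the inverse of 19 mod 26 is 11. This is an affine cipher: with a=0,…,z=25, each position x becomes (19x+3) mod 26.
Decoding pjpjqta: p(15)→11·(15−3)≡2=c; j(9)→11·(9−3)≡14=o; p(15)→11·(15−3)≡2=c; j(9)→11·(9−3)≡14=o; q(16)→11·(16−3)≡13=n; t(19)→11·(19−3)≡20=u; a(0)→11·(0−3)≡19=t (all mod 26).

coconut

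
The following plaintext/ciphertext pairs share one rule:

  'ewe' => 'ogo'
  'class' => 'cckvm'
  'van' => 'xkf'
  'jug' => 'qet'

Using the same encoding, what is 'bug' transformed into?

Read the word backwards and shift each letter +10.
Applying it to bug: reverse → gub; then shift: g+10=q, u+10=e, b+10=l.

qel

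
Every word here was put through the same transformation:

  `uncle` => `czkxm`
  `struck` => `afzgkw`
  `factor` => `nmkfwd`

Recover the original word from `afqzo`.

sting

Shifts by position in uncle: pos 0: u→c (+8), pos 1: n→z (+12), pos 2: c→k (+8), pos 3: l→x (+12) — repeating every 2. It's a Vigenère-style cipher with numeric key [8,12]: position i shifts by key[i mod 2].
Reversing it on afqzo: a−8=s, f−12=t, q−8=i, z−12=n, o−8=g.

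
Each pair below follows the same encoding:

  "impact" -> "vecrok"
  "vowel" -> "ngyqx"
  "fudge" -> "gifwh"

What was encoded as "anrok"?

imply

The output letters match the input read backwards, each shifted +2: impact reversed is tcapmi. The word is reversed, then every letter is shifted forward by 2.
Decoding anrok: shift back: a−2=y, n−2=l, r−2=p, o−2=m, k−2=i → ylpmi; then reverse → imply.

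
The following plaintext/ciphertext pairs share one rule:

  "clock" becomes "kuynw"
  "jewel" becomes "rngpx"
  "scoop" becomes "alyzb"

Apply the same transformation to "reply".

znzwk

In clock: c→k is +8, l→u is +9, o→y is +10, c→n is +11 — the shift increases by 1 each position. Each letter shifts forward by (position + 8), i.e. 8, 9, 10, … — the shift grows by one for each successive letter.
On reply: r+8=z, e+9=n, p+10=z, l+11=w, y+12=k.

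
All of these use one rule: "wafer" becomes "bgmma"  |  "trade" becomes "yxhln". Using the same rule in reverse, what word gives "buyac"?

worst

In wafer: w→b is +5, a→g is +6, f→m is +7, e→m is +8 — the shift increases by 1 each position. Each letter shifts forward by (position + 5), i.e. 5, 6, 7, … — the shift grows by one for each successive letter.
Reversing it on buyac: b−5=w, u−6=o, y−7=r, a−8=s, c−9=t.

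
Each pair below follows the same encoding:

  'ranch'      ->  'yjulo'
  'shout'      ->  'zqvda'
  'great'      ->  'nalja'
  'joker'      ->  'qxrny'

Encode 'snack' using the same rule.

The shifts repeat in a cycle of length 2: positions 0,1,… shift by +7, +9, then the pattern repeats.
Applying it to snack: s+7=z, n+9=w, a+7=h, c+9=l, k+7=r.

zwhlr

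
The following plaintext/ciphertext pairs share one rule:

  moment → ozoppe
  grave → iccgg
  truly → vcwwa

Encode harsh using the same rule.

jltdj

Shifts by position in moment: pos 0: m→o (+2), pos 1: o→z (+11), pos 2: m→o (+2), pos 3: e→p (+11) — repeating every 2. A repeating key of period 2 is used — shifts +2, +11 over and over.
For harsh: h+2=j, a+11=l, r+2=t, s+11=d, h+2=j.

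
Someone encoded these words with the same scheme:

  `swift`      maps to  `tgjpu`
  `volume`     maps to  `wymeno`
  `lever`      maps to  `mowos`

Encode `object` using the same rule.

plkodd

Shifts by position in swift: pos 0: s→t (+1), pos 1: w→g (+10), pos 2: i→j (+1), pos 3: f→p (+10) — repeating every 2. A repeating key of period 2 is used — shifts +1, +10 over and over.
On object: o+1=p, b+10=l, j+1=k, e+10=o, c+1=d, t+10=d.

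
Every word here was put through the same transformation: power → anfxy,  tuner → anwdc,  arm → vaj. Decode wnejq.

The output letters match the input read backwards, each shifted +9: power reversed is rewop. Two steps: reverse the string, then apply a Caesar shift of +9.
Decoding wnejq: shift back: w−9=n, n−9=e, e−9=v, j−9=a, q−9=h → nevah; then reverse → haven.

haven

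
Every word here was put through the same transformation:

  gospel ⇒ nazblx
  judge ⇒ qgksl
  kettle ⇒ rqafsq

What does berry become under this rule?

Shifts by position in gospel: pos 0: g→n (+7), pos 1: o→a (+12), pos 2: s→z (+7), pos 3: p→b (+12) — repeating every 2. The shifts repeat in a cycle of length 2: positions 0,1,… shift by +7, +12, then the pattern repeats.
On berry: b+7=i, e+12=q, r+7=y, r+12=d, y+7=f.

iqydf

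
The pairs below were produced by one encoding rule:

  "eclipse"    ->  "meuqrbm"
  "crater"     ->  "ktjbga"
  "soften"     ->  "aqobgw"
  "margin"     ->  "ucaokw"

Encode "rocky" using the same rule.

Shifts by position in eclipse: pos 0: e→m (+8), pos 1: c→e (+2), pos 2: l→u (+9), pos 3: i→q (+8), pos 4: p→r (+2), pos 5: s→b (+9) — repeating every 3. The shifts repeat in a cycle of length 3: positions 0,1,… shift by +8, +2, +9, then the pattern repeats.
Applying it to rocky: r+8=z, o+2=q, c+9=l, k+8=s, y+2=a.

zqlsa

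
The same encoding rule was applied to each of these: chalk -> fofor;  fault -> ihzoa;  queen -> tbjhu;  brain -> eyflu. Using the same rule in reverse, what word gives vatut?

storm

Shifts by position in chalk: pos 0: c→f (+3), pos 1: h→o (+7), pos 2: a→f (+5), pos 3: l→o (+3), pos 4: k→r (+7) — repeating every 3. The shifts repeat in a cycle of length 3: positions 0,1,… shift by +3, +7, +5, then the pattern repeats.
Undoing it on vatut: v−3=s, a−7=t, t−5=o, u−3=r, t−7=m.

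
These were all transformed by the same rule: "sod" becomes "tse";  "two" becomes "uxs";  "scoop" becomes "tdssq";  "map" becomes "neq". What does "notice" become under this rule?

osumdi

Vowels shift forward by 4 and consonants shift forward by 1.
On notice: n(cons)+1=o, o(vowel)+4=s, t(cons)+1=u, i(vowel)+4=m, c(cons)+1=d, e(vowel)+4=i.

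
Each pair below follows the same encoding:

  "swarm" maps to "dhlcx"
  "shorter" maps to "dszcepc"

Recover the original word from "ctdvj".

risky

It's a constant shift of +11 (ROT11).
Decoding ctdvj: c−11=r, t−11=i, d−11=s, v−11=k, j−11=y.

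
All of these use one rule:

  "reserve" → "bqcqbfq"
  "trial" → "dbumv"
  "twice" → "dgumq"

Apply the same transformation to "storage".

The shift depends on letter class: consonant r→b is +10, but vowel e→q is +12. The rule splits by letter class: vowels +12, consonants +10.
On storage: s(cons)+10=c, t(cons)+10=d, o(vowel)+12=a, r(cons)+10=b, a(vowel)+12=m, g(cons)+10=q, e(vowel)+12=q.

cdabmqq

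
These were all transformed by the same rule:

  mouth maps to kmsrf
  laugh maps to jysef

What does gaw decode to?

Compare letters: m→k is +24, o→m is +24, u→s is +24 — a constant shift. It's a constant shift of +24 (ROT24).
Reversing it on gaw: g−24=i, a−24=c, w−24=y.

icy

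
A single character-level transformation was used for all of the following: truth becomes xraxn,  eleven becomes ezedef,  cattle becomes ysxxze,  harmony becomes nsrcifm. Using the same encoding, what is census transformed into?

yefuau

Treating letters as 0–25, the rule is x ↦ 3x + 18 (mod 26).
For census: c(2)→3·2+18≡24=y; e(4)→3·4+18≡4=e; n(13)→3·13+18≡5=f; s(18)→3·18+18≡20=u; u(20)→3·20+18≡0=a; s(18)→3·18+18≡20=u (all mod 26).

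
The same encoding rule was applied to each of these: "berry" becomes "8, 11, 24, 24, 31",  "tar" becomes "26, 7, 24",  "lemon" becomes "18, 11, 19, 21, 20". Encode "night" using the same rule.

20, 15, 13, 14, 26

b is letter #2 and maps to 8: an offset of 6. Each letter is replaced by its alphabet position (a=1..z=26) + 6.
For night: n=14→20, i=9→15, g=7→13, h=8→14, t=20→26.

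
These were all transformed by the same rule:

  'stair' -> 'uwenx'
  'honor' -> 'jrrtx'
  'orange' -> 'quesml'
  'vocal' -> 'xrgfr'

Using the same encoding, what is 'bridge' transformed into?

dumiml

In stair: s→u is +2, t→w is +3, a→e is +4, i→n is +5 — the shift increases by 1 each position. Each letter shifts forward by (position + 2), i.e. 2, 3, 4, … — the shift grows by one for each successive letter.
On bridge: b+2=d, r+3=u, i+4=m, d+5=i, g+6=m, e+7=l.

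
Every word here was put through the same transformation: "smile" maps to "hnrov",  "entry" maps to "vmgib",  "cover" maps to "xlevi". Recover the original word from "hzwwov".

saddle

Each pair mirrors across the alphabet (s↔h, m↔n, i↔r): positions sum to 25. Each letter is replaced by its mirror in the alphabet: a↔z, b↔y, c↔x, and so on (the Atbash cipher).
Reversing it on hzwwov: h↔s, z↔a, w↔d, w↔d, o↔l, v↔e.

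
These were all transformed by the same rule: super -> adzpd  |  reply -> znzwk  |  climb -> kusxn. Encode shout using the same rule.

In super: s→a is +8, u→d is +9, p→z is +10, e→p is +11 — the shift increases by 1 each position. Letter i (0-indexed) is shifted by i+8, so successive shifts are 8, 9, 10, ….
On shout: s+8=a, h+9=q, o+10=y, u+11=f, t+12=f.

aqyff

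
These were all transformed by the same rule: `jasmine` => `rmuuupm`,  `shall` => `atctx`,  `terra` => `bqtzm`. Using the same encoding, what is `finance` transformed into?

nupizem

Shifts by position in jasmine: pos 0: j→r (+8), pos 1: a→m (+12), pos 2: s→u (+2), pos 3: m→u (+8), pos 4: i→u (+12), pos 5: n→p (+2) — repeating every 3. A repeating key of period 3 is used — shifts +8, +12, +2 over and over.
On finance: f+8=n, i+12=u, n+2=p, a+8=i, n+12=z, c+2=e, e+8=m.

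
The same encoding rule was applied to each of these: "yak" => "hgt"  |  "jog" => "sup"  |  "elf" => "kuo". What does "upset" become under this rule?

aybkc

The shift depends on letter class: consonant y→h is +9, but vowel a→g is +6. The rule splits by letter class: vowels +6, consonants +9.
For upset: u(vowel)+6=a, p(cons)+9=y, s(cons)+9=b, e(vowel)+6=k, t(cons)+9=c.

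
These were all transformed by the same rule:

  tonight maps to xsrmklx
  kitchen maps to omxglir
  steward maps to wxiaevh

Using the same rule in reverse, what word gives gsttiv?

Each letter is shifted forward by 4 in the alphabet (a Caesar shift of +4).
Decoding gsttiv: g−4=c, s−4=o, t−4=p, t−4=p, i−4=e, v−4=r.

copper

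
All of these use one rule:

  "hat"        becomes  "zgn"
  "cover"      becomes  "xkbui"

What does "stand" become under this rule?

The output letters match the input read backwards, each shifted +6: hat reversed is tah. Read the word backwards and shift each letter +6.
On stand: reverse → dnats; then shift: d+6=j, n+6=t, a+6=g, t+6=z, s+6=y.

jtgzy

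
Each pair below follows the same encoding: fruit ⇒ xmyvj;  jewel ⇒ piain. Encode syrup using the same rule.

tyvcw

Read the word backwards and shift each letter +4.
For syrup: reverse → purys; then shift: p+4=t, u+4=y, r+4=v, y+4=c, s+4=w.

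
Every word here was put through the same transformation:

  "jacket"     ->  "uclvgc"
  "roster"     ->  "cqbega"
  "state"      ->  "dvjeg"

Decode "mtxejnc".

Shifts by position in jacket: pos 0: j→u (+11), pos 1: a→c (+2), pos 2: c→l (+9), pos 3: k→v (+11), pos 4: e→g (+2), pos 5: t→c (+9) — repeating every 3. It's a Vigenère-style cipher with numeric key [11,2,9]: position i shifts by key[i mod 3].
Decoding mtxejnc: m−11=b, t−2=r, x−9=o, e−11=t, j−2=h, n−9=e, c−11=r.

brother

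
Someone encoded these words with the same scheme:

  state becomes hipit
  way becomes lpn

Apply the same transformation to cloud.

Compare letters: s→h is +15, t→i is +15, a→p is +15 — a constant shift. It's a constant shift of +15 (ROT15).
For cloud: c+15=r, l+15=a, o+15=d, u+15=j, d+15=s.

radjs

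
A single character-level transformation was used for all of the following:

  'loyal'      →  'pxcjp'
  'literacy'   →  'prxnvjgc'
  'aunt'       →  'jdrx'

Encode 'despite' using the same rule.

The shift depends on letter class: consonant l→p is +4, but vowel o→x is +9. Vowels shift forward by 9 and consonants shift forward by 4.
On despite: d(cons)+4=h, e(vowel)+9=n, s(cons)+4=w, p(cons)+4=t, i(vowel)+9=r, t(cons)+4=x, e(vowel)+9=n.

hnwtrxn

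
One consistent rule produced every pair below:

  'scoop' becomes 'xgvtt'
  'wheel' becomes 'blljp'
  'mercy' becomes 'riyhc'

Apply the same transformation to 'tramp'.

yvhrt

Shifts by position in scoop: pos 0: s→x (+5), pos 1: c→g (+4), pos 2: o→v (+7), pos 3: o→t (+5), pos 4: p→t (+4) — repeating every 3. It's a Vigenère-style cipher with numeric key [5,4,7]: position i shifts by key[i mod 3].
For tramp: t+5=y, r+4=v, a+7=h, m+5=r, p+4=t.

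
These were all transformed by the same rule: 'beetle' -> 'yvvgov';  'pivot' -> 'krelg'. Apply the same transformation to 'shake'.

hszpv

Each pair mirrors across the alphabet (b↔y, e↔v, e↔v): positions sum to 25. This is the alphabet-reversal cipher (Atbash): a becomes z, b becomes y, etc.
Applying it to shake: s↔h, h↔s, a↔z, k↔p, e↔v.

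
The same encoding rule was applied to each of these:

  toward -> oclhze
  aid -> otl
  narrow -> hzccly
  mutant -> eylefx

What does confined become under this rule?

The output letters match the input read backwards, each shifted +11: toward reversed is drawot. Two steps: reverse the string, then apply a Caesar shift of +11.
On confined: reverse → denifnoc; then shift: d+11=o, e+11=p, n+11=y, i+11=t, f+11=q, n+11=y, o+11=z, c+11=n.

opytqyzn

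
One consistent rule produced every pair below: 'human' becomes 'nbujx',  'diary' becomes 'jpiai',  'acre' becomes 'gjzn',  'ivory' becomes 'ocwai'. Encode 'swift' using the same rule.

ydqod

Each letter shifts forward by (position + 6), i.e. 6, 7, 8, … — the shift grows by one for each successive letter.
For swift: s+6=y, w+7=d, i+8=q, f+9=o, t+10=d.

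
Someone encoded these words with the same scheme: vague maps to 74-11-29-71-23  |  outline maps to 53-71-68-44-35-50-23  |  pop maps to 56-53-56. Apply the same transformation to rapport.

v(#22)→74 and a(#1)→11: differences scale by 3, so n = 3·pos + 8. With a=1..z=26, the number is 3·pos + 8.
Applying it to rapport: r=18→62, a=1→11, p=16→56, p=16→56, o=15→53, r=18→62, t=20→68.

62-11-56-56-53-62-68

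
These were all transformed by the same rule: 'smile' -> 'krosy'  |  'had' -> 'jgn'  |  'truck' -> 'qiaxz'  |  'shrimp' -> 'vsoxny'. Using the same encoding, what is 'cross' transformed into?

yyuxi

Two steps: reverse the string, then apply a Caesar shift of +6.
Applying it to cross: reverse → ssorc; then shift: s+6=y, s+6=y, o+6=u, r+6=x, c+6=i.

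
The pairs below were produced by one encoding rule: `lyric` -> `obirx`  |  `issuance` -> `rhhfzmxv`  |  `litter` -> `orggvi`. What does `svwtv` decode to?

Each pair mirrors across the alphabet (l↔o, y↔b, r↔i): positions sum to 25. Letters are reflected about the middle of the alphabet (position → 25−position): Atbash.
Decoding svwtv: s↔h, v↔e, w↔d, t↔g, v↔e.

hedge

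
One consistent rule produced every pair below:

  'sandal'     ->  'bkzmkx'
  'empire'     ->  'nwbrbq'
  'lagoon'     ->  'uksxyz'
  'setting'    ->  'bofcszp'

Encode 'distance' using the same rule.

mseckzlo

Shifts by position in sandal: pos 0: s→b (+9), pos 1: a→k (+10), pos 2: n→z (+12), pos 3: d→m (+9), pos 4: a→k (+10), pos 5: l→x (+12) — repeating every 3. A repeating key of period 3 is used — shifts +9, +10, +12 over and over.
Applying it to distance: d+9=m, i+10=s, s+12=e, t+9=c, a+10=k, n+12=z, c+9=l, e+10=o.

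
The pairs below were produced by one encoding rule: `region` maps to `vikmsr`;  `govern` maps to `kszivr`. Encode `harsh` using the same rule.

Compare letters: r→v is +4, e→i is +4, g→k is +4 — a constant shift. Every letter moves 4 places later in the alphabet, wrapping around z→a.
On harsh: h+4=l, a+4=e, r+4=v, s+4=w, h+4=l.

levwl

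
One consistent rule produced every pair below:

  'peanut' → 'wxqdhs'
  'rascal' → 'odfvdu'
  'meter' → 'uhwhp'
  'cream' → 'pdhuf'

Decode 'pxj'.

The output letters match the input read backwards, each shifted +3: peanut reversed is tunaep. Two steps: reverse the string, then apply a Caesar shift of +3.
Decoding pxj: shift back: p−3=m, x−3=u, j−3=g → mug; then reverse → gum.

gum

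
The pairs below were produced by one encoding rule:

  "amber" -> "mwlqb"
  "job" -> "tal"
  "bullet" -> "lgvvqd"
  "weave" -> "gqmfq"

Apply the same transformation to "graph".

qbmzr

The shift depends on letter class: consonant m→w is +10, but vowel a→m is +12. Two shifts are in play — +12 for a/e/i/o/u, +10 for every other letter.
On graph: g(cons)+10=q, r(cons)+10=b, a(vowel)+12=m, p(cons)+10=z, h(cons)+10=r.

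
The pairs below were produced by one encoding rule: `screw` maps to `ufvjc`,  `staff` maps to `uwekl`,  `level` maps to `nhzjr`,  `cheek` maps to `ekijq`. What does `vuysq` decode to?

trunk

In screw: s→u is +2, c→f is +3, r→v is +4, e→j is +5 — the shift increases by 1 each position. Each letter shifts forward by (position + 2), i.e. 2, 3, 4, … — the shift grows by one for each successive letter.
Undoing it on vuysq: v−2=t, u−3=r, y−4=u, s−5=n, q−6=k.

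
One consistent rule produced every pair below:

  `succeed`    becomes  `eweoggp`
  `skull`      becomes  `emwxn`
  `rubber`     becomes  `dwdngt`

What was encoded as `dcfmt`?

radar

Shifts by position in succeed: pos 0: s→e (+12), pos 1: u→w (+2), pos 2: c→e (+2), pos 3: c→o (+12), pos 4: e→g (+2), pos 5: e→g (+2) — repeating every 3. A repeating key of period 3 is used — shifts +12, +2, +2 over and over.
Undoing it on dcfmt: d−12=r, c−2=a, f−2=d, m−12=a, t−2=r.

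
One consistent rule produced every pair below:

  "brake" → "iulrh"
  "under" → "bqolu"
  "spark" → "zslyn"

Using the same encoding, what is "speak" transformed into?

zsphn

Shifts by position in brake: pos 0: b→i (+7), pos 1: r→u (+3), pos 2: a→l (+11), pos 3: k→r (+7), pos 4: e→h (+3) — repeating every 3. It's a Vigenère-style cipher with numeric key [7,3,11]: position i shifts by key[i mod 3].
On speak: s+7=z, p+3=s, e+11=p, a+7=h, k+3=n.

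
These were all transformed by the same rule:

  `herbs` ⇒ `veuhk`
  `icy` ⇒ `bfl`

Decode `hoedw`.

table

The output letters match the input read backwards, each shifted +3: herbs reversed is sbreh. Two steps: reverse the string, then apply a Caesar shift of +3.
Undoing it on hoedw: shift back: h−3=e, o−3=l, e−3=b, d−3=a, w−3=t → elbat; then reverse → table.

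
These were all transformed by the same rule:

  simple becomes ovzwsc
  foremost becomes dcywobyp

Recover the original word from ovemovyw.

molecule

The output letters match the input read backwards, each shifted +10: simple reversed is elpmis. The word is reversed, then every letter is shifted forward by 10.
Undoing it on ovemovyw: shift back: o−10=e, v−10=l, e−10=u, m−10=c, o−10=e, v−10=l, y−10=o, w−10=m → elucelom; then reverse → molecule.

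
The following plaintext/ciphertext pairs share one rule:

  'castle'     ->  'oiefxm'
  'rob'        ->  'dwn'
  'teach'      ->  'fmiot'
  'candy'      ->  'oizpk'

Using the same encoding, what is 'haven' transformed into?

The shift depends on letter class: consonant c→o is +12, but vowel a→i is +8. Vowels shift forward by 8 and consonants shift forward by 12.
Applying it to haven: h(cons)+12=t, a(vowel)+8=i, v(cons)+12=h, e(vowel)+8=m, n(cons)+12=z.

tihmz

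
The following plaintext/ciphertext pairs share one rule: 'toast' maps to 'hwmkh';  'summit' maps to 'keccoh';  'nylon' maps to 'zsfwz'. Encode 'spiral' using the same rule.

ktonmf

t(19)→h(7) and o(14)→w(22) fit y≡23x+12 (mod 26); the inverse of 23 mod 26 is 17. Each letter's alphabet position (a=0..z=25) is mapped through 23·x+12 mod 26 — an affine cipher.
Applying it to spiral: s(18)→23·18+12≡10=k; p(15)→23·15+12≡19=t; i(8)→23·8+12≡14=o; r(17)→23·17+12≡13=n; a(0)→23·0+12≡12=m; l(11)→23·11+12≡5=f (all mod 26).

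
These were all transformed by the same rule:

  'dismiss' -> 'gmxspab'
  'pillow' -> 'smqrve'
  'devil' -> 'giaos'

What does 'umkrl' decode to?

Letter i (0-indexed) is shifted by i+3, so successive shifts are 3, 4, 5, ….
Decoding umkrl: u−3=r, m−4=i, k−5=f, r−6=l, l−7=e.

rifle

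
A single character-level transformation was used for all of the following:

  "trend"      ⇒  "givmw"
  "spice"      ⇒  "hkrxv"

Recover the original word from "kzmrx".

Each letter is replaced by its mirror in the alphabet: a↔z, b↔y, c↔x, and so on (the Atbash cipher).
Reversing it on kzmrx: k↔p, z↔a, m↔n, r↔i, x↔c.

panic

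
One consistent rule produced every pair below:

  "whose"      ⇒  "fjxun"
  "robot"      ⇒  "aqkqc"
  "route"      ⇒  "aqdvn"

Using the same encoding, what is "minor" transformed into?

vkwqa

A repeating key of period 2 is used — shifts +9, +2 over and over.
On minor: m+9=v, i+2=k, n+9=w, o+2=q, r+9=a.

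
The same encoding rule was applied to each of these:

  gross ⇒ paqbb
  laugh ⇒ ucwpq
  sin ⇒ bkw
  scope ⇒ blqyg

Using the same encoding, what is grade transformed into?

pacmg

Vowels shift forward by 2 and consonants shift forward by 9.
On grade: g(cons)+9=p, r(cons)+9=a, a(vowel)+2=c, d(cons)+9=m, e(vowel)+2=g.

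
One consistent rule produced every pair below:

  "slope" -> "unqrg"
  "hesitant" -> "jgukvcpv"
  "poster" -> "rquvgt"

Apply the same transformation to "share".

Each letter is shifted forward by 2 in the alphabet (a Caesar shift of +2).
Applying it to share: s+2=u, h+2=j, a+2=c, r+2=t, e+2=g.

ujctg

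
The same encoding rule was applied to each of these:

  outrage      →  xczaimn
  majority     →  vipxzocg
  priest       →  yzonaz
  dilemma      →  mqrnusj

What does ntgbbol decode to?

elastic

Shifts by position in outrage: pos 0: o→x (+9), pos 1: u→c (+8), pos 2: t→z (+6), pos 3: r→a (+9), pos 4: a→i (+8), pos 5: g→m (+6) — repeating every 3. A repeating key of period 3 is used — shifts +9, +8, +6 over and over.
Decoding ntgbbol: n−9=e, t−8=l, g−6=a, b−9=s, b−8=t, o−6=i, l−9=c.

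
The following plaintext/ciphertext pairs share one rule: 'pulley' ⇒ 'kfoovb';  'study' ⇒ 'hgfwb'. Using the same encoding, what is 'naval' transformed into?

mzezo

Each pair mirrors across the alphabet (p↔k, u↔f, l↔o): positions sum to 25. This is the alphabet-reversal cipher (Atbash): a becomes z, b becomes y, etc.
On naval: n↔m, a↔z, v↔e, a↔z, l↔o.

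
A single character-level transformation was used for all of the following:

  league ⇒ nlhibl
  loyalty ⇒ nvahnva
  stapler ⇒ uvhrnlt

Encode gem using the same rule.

The shift depends on letter class: consonant l→n is +2, but vowel e→l is +7. The rule splits by letter class: vowels +7, consonants +2.
Applying it to gem: g(cons)+2=i, e(vowel)+7=l, m(cons)+2=o.

ilo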